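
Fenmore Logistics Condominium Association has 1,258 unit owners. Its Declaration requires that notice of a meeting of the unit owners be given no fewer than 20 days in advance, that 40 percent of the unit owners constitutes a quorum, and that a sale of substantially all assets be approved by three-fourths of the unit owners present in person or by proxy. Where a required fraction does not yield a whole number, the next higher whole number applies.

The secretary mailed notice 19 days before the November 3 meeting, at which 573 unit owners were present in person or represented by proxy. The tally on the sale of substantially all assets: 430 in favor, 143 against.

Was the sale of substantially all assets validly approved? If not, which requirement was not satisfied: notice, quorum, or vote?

Invalid — notice requirement not satisfied.

Notice: 19 days given; 20 required. Not satisfied.
Quorum: 40% of 1,258 = 503.20, rounded up to 504; 573 present. Satisfied.
Vote: requires three-fourths of those present (573); 3/4 of 573 = 429.75, rounded up to 430, so 430 needed; 430 in favor. Satisfied.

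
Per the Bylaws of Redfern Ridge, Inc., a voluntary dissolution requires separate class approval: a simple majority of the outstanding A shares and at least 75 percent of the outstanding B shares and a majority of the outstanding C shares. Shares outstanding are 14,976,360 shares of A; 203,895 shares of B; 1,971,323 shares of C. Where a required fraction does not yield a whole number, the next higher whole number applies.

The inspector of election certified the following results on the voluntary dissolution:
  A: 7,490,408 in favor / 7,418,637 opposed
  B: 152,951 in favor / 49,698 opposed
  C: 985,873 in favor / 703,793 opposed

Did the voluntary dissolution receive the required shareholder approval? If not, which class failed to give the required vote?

Approved — every class gave the required vote.

A: a majority of 14976360 is 7488181; 7,488,181 required, 7,490,408 in favor — approved.
B: 3/4 of 203895 = 152921.25, rounded up to 152922; 152,922 required, 152,951 in favor — approved.
C: a majority of 1971323 is 985662; 985,662 required, 985,873 in favor — approved.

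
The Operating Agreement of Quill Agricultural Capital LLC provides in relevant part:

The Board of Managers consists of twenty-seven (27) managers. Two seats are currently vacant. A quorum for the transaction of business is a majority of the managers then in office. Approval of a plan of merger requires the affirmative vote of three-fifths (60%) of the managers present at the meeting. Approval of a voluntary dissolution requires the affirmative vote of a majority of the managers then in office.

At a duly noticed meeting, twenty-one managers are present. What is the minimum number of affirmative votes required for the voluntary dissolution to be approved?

The voluntary dissolution requires a majority of the managers then in office (25).
A majority of 25 is 13.

13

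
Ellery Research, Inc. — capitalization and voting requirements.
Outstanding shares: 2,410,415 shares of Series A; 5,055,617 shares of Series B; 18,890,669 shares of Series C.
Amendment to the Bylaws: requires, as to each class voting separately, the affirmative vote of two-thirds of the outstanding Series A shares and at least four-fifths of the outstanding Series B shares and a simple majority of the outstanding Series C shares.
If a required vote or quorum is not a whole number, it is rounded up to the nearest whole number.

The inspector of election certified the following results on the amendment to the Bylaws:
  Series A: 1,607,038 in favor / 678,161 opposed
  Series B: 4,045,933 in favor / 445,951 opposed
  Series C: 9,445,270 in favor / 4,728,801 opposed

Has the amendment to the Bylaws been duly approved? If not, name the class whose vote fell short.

Series A: 2/3 of 2410415 = 1606943.33, rounded up to 1606944; 1,606,944 required, 1,607,038 in favor — approved.
Series B: 4/5 of 5055617 = 4044493.60, rounded up to 4044494; 4,044,494 required, 4,045,933 in favor — approved.
Series C: a majority of 18890669 is 9445335; 9,445,335 required, 9,445,270 in favor — not approved.

Not approved — the Series C shares did not give the required vote.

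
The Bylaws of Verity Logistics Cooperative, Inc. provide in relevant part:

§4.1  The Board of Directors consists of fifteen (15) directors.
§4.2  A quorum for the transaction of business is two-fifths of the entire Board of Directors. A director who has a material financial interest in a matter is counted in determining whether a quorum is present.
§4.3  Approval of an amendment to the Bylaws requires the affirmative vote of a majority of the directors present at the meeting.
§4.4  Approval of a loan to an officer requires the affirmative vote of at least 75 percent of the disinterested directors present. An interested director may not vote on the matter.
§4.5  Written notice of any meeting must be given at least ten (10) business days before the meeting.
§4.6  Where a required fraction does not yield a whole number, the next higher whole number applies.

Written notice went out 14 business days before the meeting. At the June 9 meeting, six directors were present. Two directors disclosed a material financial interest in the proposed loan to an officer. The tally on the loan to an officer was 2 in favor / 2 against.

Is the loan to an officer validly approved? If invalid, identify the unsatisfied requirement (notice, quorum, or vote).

Invalid — vote requirement not satisfied.

Notice: 14 business days given; 10 required (14 ≥ 10). Satisfied.
Quorum: 6 present (interested directors count toward quorum); quorum is 6. Satisfied.
Vote: the loan to an officer requires three-fourths of the disinterested directors present (6 − 2 = 4). 3/4 of 4 = 3, so 3 affirmative votes are needed; 2 voted in favor. Not satisfied.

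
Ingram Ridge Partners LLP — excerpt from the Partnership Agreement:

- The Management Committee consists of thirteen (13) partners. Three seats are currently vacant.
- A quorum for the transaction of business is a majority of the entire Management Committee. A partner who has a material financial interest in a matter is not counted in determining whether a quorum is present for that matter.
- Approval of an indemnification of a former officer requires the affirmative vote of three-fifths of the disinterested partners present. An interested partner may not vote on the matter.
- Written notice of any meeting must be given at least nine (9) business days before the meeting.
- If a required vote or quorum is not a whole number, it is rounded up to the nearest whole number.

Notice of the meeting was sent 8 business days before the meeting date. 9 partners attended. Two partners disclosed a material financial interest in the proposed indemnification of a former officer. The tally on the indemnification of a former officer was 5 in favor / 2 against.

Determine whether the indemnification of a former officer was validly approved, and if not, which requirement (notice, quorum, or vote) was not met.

Notice: 8 business days given; 9 required (8 < 9). Not satisfied.
Quorum: 9 present, but the 2 interested partners do not count, leaving 7. Quorum is 7. Satisfied.
Vote: the indemnification of a former officer requires three-fifths of the disinterested partners present (9 − 2 = 7). 3/5 of 7 = 4.20, rounded up to 5, so 5 affirmative votes are needed; 5 voted in favor. Satisfied.

Invalid — notice requirement not satisfied.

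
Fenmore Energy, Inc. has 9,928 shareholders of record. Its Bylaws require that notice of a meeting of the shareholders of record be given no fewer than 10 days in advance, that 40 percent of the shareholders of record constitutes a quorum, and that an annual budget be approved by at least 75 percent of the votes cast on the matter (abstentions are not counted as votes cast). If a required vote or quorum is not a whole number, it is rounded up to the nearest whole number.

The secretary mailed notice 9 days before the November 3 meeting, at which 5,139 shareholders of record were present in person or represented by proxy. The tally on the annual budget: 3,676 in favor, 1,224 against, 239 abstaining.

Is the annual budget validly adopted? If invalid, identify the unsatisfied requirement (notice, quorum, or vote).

Notice: 9 days given; 10 required. Not satisfied.
Quorum: 40% of 9,928 = 3,971.20, rounded up to 3,972; 5,139 present. Satisfied.
Vote: requires three-fourths of the votes cast (5,139 − 239 abstaining = 4,900); 3/4 of 4900 = 3675, so 3,675 needed; 3,676 in favor. Satisfied.

Invalid — notice requirement not satisfied.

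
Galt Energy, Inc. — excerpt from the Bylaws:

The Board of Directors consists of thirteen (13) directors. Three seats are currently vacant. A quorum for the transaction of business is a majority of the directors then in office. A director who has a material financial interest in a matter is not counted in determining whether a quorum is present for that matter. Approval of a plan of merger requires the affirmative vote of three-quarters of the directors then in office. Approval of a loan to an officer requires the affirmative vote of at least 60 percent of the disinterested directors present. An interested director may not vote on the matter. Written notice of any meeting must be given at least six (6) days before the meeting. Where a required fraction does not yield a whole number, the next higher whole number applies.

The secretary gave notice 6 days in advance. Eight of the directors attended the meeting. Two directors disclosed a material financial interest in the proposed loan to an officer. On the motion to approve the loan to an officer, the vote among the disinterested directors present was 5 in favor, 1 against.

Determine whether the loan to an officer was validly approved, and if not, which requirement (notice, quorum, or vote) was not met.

Valid — all requirements satisfied.

Notice: 6 days given; 6 required (6 ≥ 6). Satisfied.
Quorum: 8 present, but the 2 interested directors do not count, leaving 6. Quorum is 6. Satisfied.
Vote: the loan to an officer requires three-fifths of the disinterested directors present (8 − 2 = 6). 3/5 of 6 = 3.60, rounded up to 4, so 4 affirmative votes are needed; 5 voted in favor. Satisfied.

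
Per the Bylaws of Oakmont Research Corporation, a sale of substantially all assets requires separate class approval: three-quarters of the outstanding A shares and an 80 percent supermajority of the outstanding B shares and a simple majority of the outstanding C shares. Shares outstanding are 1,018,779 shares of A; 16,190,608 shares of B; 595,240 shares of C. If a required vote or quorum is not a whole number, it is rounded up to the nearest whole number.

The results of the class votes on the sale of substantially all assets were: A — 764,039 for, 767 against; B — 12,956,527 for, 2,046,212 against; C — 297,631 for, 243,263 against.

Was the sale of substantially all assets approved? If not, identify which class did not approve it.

A: 3/4 of 1018779 = 764084.25, rounded up to 764085; 764,085 required, 764,039 in favor — not approved.
B: 4/5 of 16190608 = 12952486.40, rounded up to 12952487; 12,952,487 required, 12,956,527 in favor — approved.
C: a majority of 595240 is 297621; 297,621 required, 297,631 in favor — approved.

Not approved — the A shares did not give the required vote.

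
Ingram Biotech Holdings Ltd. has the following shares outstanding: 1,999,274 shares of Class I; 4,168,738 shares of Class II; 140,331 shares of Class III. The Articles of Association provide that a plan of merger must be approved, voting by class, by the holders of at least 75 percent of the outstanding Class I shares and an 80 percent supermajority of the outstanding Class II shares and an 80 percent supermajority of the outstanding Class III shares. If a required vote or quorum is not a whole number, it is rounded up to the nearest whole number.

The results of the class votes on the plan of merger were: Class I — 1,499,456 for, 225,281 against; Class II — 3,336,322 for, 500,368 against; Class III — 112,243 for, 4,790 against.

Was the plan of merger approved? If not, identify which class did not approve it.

Not approved — the Class III shares did not give the required vote.

Class I: 3/4 of 1999274 = 1499455.50, rounded up to 1499456; 1,499,456 required, 1,499,456 in favor — approved.
Class II: 4/5 of 4168738 = 3334990.40, rounded up to 3334991; 3,334,991 required, 3,336,322 in favor — approved.
Class III: 4/5 of 140331 = 112264.80, rounded up to 112265; 112,265 required, 112,243 in favor — not approved.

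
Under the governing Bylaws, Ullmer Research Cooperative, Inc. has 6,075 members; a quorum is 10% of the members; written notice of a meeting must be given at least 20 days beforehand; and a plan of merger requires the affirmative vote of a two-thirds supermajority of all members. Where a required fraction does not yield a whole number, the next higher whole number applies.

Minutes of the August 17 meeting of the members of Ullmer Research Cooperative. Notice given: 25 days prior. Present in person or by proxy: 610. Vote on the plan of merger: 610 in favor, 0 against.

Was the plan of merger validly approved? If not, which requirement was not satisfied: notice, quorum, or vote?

Invalid — vote requirement not satisfied.

Notice: 25 days given; 20 required. Satisfied.
Quorum: 10% of 6,075 = 607.50, rounded up to 608; 610 present. Satisfied.
Vote: requires two-thirds of all members (6,075); 2/3 of 6075 = 4050, so 4,050 needed; 610 in favor. Not satisfied.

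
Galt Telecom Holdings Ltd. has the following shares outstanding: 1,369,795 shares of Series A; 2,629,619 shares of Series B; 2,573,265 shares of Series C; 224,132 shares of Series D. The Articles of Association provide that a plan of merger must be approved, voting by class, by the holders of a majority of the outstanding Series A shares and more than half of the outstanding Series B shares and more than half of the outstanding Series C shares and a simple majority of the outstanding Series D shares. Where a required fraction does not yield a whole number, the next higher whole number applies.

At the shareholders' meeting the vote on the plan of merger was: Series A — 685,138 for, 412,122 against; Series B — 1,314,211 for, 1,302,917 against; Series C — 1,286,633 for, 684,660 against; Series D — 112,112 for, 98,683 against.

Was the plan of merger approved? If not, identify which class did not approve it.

Series A: a majority of 1369795 is 684898; 684,898 required, 685,138 in favor — approved.
Series B: a majority of 2629619 is 1314810; 1,314,810 required, 1,314,211 in favor — not approved.
Series C: a majority of 2573265 is 1286633; 1,286,633 required, 1,286,633 in favor — approved.
Series D: a majority of 224132 is 112067; 112,067 required, 112,112 in favor — approved.

Not approved — the Series B shares did not give the required vote.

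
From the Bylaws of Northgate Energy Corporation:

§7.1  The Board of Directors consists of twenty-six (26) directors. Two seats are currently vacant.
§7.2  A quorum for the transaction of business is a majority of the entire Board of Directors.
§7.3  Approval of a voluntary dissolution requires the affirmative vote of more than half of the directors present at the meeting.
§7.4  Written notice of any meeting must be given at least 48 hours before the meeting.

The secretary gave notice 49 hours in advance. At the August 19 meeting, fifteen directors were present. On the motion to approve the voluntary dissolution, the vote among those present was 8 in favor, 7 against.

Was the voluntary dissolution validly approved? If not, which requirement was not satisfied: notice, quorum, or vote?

Valid — all requirements satisfied.

Notice: 49 hours given; 48 required (49 ≥ 48). Satisfied.
Quorum: 15 present; quorum is 14. Satisfied.
Vote: the voluntary dissolution requires a majority of the directors present (15). A majority of 15 is 8, so 8 affirmative votes are needed; 8 voted in favor. Satisfied.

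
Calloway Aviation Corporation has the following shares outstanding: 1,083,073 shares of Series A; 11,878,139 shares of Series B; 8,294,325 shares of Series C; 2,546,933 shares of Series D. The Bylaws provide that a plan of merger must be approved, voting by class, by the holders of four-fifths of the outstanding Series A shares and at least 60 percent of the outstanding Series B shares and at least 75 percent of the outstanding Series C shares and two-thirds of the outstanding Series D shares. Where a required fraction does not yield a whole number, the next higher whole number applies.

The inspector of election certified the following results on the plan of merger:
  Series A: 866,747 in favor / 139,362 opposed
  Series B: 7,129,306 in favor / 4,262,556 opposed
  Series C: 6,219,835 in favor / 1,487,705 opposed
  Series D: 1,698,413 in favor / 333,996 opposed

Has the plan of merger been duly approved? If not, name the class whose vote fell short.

Series A: 4/5 of 1083073 = 866458.40, rounded up to 866459; 866,459 required, 866,747 in favor — approved.
Series B: 3/5 of 11878139 = 7126883.40, rounded up to 7126884; 7,126,884 required, 7,129,306 in favor — approved.
Series C: 3/4 of 8294325 = 6220743.75, rounded up to 6220744; 6,220,744 required, 6,219,835 in favor — not approved.
Series D: 2/3 of 2546933 = 1697955.33, rounded up to 1697956; 1,697,956 required, 1,698,413 in favor — approved.

Not approved — the Series C shares did not give the required vote.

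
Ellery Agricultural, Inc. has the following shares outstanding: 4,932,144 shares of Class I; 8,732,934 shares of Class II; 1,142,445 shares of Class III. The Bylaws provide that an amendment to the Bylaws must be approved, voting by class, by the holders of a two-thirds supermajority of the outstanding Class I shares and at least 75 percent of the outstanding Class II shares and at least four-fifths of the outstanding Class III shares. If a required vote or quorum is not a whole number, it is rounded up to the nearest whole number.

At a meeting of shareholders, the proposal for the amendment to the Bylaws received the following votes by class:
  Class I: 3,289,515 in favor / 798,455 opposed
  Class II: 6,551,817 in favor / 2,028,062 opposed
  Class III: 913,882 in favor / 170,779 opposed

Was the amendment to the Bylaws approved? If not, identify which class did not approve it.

Class I: 2/3 of 4932144 = 3288096; 3,288,096 required, 3,289,515 in favor — approved.
Class II: 3/4 of 8732934 = 6549700.50, rounded up to 6549701; 6,549,701 required, 6,551,817 in favor — approved.
Class III: 4/5 of 1142445 = 913956; 913,956 required, 913,882 in favor — not approved.

Not approved — the Class III shares did not give the required vote.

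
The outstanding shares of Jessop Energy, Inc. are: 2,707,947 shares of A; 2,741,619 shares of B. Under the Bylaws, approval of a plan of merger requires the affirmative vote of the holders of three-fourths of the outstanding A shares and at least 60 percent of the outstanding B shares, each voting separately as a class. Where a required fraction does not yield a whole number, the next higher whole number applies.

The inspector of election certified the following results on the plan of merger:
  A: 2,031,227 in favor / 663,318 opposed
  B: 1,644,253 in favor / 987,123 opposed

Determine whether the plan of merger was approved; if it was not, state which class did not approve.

Not approved — the B shares did not give the required vote.

A: 3/4 of 2707947 = 2030960.25, rounded up to 2030961; 2,030,961 required, 2,031,227 in favor — approved.
B: 3/5 of 2741619 = 1644971.40, rounded up to 1644972; 1,644,972 required, 1,644,253 in favor — not approved.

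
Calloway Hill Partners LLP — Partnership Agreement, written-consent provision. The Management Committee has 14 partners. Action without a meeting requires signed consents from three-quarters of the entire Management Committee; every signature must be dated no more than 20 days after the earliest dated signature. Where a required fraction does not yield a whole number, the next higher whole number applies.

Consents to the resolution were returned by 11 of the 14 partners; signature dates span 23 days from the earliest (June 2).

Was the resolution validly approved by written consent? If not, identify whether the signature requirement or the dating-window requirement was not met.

Not effective — dating-window requirement not satisfied.

Signatures required: three-quarters of 14 — 3/4 of 14 = 10.50, rounded up to 11, so 11 needed; 11 signed. Sufficient.
Dating window: the latest signature is 23 days after the earliest; the limit is 20 days. Outside the window.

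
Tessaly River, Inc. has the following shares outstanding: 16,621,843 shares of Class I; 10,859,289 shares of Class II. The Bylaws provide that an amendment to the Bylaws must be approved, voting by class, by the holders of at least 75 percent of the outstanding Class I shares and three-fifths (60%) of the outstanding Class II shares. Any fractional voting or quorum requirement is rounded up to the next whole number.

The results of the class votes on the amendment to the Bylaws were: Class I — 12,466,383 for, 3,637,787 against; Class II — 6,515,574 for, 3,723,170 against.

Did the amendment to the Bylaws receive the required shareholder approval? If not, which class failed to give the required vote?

Approved — every class gave the required vote.

Class I: 3/4 of 16621843 = 12466382.25, rounded up to 12466383; 12,466,383 required, 12,466,383 in favor — approved.
Class II: 3/5 of 10859289 = 6515573.40, rounded up to 6515574; 6,515,574 required, 6,515,574 in favor — approved.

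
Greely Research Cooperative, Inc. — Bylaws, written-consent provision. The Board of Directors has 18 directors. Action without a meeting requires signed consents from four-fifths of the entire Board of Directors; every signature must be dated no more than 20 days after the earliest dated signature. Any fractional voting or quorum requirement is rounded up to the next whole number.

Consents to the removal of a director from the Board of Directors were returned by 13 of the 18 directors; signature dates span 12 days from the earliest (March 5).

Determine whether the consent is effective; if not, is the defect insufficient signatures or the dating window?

Not effective — insufficient signatures.

Signatures required: four-fifths of 18 — 4/5 of 18 = 14.40, rounded up to 15, so 15 needed; 13 signed. Insufficient.
Dating window: the latest signature is 12 days after the earliest; the limit is 20 days. Within the window.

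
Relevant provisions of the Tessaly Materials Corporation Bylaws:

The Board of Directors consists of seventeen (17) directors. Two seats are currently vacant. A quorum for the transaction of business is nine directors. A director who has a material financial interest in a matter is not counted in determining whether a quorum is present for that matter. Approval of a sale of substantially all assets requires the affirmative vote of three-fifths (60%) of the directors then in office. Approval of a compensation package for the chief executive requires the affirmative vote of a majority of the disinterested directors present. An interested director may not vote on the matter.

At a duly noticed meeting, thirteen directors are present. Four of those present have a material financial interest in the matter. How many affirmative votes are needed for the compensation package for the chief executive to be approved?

The compensation package for the chief executive requires a majority of the disinterested directors present (13 − 4 = 9).
A majority of 9 is 5.

5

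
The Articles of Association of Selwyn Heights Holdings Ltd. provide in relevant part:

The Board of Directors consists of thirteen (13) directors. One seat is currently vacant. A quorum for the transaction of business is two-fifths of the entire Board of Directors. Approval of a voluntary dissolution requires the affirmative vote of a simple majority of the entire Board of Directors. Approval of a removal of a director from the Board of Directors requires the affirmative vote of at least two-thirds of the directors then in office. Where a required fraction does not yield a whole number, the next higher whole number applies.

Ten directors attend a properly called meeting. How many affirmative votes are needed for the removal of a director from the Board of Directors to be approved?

8

The removal of a director from the Board of Directors requires two-thirds of the directors then in office (12).
2/3 of 12 = 8.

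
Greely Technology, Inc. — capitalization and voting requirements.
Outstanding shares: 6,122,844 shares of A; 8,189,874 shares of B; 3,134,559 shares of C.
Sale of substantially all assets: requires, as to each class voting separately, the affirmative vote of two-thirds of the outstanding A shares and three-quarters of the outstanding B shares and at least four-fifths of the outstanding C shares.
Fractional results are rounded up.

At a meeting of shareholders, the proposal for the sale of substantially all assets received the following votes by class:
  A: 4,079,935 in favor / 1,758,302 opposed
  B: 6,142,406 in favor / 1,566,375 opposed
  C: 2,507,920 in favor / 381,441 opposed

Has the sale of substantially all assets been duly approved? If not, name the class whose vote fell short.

Not approved — the A shares did not give the required vote.

A: 2/3 of 6122844 = 4081896; 4,081,896 required, 4,079,935 in favor — not approved.
B: 3/4 of 8189874 = 6142405.50, rounded up to 6142406; 6,142,406 required, 6,142,406 in favor — approved.
C: 4/5 of 3134559 = 2507647.20, rounded up to 2507648; 2,507,648 required, 2,507,920 in favor — approved.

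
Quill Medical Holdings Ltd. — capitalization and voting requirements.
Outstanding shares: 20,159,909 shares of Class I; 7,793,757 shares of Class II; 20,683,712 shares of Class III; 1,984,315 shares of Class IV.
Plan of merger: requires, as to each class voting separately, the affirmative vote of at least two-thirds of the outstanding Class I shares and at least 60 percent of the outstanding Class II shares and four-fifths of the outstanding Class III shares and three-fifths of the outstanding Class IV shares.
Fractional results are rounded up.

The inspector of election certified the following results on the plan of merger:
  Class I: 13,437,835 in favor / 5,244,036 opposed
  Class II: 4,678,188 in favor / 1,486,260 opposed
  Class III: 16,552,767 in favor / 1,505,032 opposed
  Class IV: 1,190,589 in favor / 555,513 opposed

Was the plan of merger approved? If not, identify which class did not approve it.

Class I: 2/3 of 20159909 = 13439939.33, rounded up to 13439940; 13,439,940 required, 13,437,835 in favor — not approved.
Class II: 3/5 of 7793757 = 4676254.20, rounded up to 4676255; 4,676,255 required, 4,678,188 in favor — approved.
Class III: 4/5 of 20683712 = 16546969.60, rounded up to 16546970; 16,546,970 required, 16,552,767 in favor — approved.
Class IV: 3/5 of 1984315 = 1190589; 1,190,589 required, 1,190,589 in favor — approved.

Not approved — the Class I shares did not give the required vote.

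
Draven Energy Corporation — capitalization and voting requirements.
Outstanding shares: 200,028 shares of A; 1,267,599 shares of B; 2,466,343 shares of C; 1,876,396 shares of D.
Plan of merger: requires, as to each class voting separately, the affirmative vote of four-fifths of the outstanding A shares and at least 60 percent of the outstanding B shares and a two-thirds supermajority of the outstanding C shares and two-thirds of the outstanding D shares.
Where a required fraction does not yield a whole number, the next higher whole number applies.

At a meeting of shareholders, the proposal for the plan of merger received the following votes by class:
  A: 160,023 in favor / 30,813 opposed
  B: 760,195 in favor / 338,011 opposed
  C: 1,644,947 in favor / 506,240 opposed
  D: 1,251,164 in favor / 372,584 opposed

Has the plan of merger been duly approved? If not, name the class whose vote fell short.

Not approved — the B shares did not give the required vote.

A: 4/5 of 200028 = 160022.40, rounded up to 160023; 160,023 required, 160,023 in favor — approved.
B: 3/5 of 1267599 = 760559.40, rounded up to 760560; 760,560 required, 760,195 in favor — not approved.
C: 2/3 of 2466343 = 1644228.67, rounded up to 1644229; 1,644,229 required, 1,644,947 in favor — approved.
D: 2/3 of 1876396 = 1250930.67, rounded up to 1250931; 1,250,931 required, 1,251,164 in favor — approved.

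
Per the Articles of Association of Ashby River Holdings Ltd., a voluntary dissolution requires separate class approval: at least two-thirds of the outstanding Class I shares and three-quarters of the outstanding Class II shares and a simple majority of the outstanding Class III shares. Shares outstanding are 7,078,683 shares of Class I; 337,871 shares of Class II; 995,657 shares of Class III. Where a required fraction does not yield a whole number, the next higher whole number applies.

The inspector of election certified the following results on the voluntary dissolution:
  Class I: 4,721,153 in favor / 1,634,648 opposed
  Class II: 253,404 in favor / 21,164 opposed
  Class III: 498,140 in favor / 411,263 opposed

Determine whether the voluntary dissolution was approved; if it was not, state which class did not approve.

Class I: 2/3 of 7078683 = 4719122; 4,719,122 required, 4,721,153 in favor — approved.
Class II: 3/4 of 337871 = 253403.25, rounded up to 253404; 253,404 required, 253,404 in favor — approved.
Class III: a majority of 995657 is 497829; 497,829 required, 498,140 in favor — approved.

Approved — every class gave the required vote.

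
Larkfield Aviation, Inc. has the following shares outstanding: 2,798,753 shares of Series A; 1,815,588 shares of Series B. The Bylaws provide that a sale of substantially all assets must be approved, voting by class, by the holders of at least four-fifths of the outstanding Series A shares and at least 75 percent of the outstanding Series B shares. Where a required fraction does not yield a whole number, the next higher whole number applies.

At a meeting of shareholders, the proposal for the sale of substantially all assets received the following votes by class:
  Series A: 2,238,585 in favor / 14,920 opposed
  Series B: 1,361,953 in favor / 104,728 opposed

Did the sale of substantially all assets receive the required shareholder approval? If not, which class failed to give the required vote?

Not approved — the Series A shares did not give the required vote.

Series A: 4/5 of 2798753 = 2239002.40, rounded up to 2239003; 2,239,003 required, 2,238,585 in favor — not approved.
Series B: 3/4 of 1815588 = 1361691; 1,361,691 required, 1,361,953 in favor — approved.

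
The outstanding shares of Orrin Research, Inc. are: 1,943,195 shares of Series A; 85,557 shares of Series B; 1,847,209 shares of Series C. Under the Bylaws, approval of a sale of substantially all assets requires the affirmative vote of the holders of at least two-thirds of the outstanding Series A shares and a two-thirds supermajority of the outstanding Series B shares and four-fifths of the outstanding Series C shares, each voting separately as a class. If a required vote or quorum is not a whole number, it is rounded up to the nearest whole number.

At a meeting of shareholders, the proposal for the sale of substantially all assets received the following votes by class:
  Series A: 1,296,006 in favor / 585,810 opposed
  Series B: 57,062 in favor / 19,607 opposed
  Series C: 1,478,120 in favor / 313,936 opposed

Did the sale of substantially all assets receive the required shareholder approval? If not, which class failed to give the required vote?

Approved — every class gave the required vote.

Series A: 2/3 of 1943195 = 1295463.33, rounded up to 1295464; 1,295,464 required, 1,296,006 in favor — approved.
Series B: 2/3 of 85557 = 57038; 57,038 required, 57,062 in favor — approved.
Series C: 4/5 of 1847209 = 1477767.20, rounded up to 1477768; 1,477,768 required, 1,478,120 in favor — approved.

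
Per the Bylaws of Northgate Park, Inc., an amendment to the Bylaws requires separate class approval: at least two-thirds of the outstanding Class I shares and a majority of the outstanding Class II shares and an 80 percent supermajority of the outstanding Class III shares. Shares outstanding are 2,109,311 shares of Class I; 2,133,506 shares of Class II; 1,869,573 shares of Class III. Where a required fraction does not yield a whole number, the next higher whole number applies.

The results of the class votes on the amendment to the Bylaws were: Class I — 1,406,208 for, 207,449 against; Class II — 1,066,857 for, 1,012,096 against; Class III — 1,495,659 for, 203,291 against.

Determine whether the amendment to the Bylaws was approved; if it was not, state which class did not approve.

Approved — every class gave the required vote.

Class I: 2/3 of 2109311 = 1406207.33, rounded up to 1406208; 1,406,208 required, 1,406,208 in favor — approved.
Class II: a majority of 2133506 is 1066754; 1,066,754 required, 1,066,857 in favor — approved.
Class III: 4/5 of 1869573 = 1495658.40, rounded up to 1495659; 1,495,659 required, 1,495,659 in favor — approved.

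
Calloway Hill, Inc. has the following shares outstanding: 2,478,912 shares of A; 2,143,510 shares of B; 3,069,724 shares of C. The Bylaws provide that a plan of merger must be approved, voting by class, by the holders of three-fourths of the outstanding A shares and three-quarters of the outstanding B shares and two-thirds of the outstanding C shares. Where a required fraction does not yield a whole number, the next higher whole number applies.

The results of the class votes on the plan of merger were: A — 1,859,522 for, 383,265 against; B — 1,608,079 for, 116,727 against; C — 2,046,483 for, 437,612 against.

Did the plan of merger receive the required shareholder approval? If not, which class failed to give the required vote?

Approved — every class gave the required vote.

A: 3/4 of 2478912 = 1859184; 1,859,184 required, 1,859,522 in favor — approved.
B: 3/4 of 2143510 = 1607632.50, rounded up to 1607633; 1,607,633 required, 1,608,079 in favor — approved.
C: 2/3 of 3069724 = 2046482.67, rounded up to 2046483; 2,046,483 required, 2,046,483 in favor — approved.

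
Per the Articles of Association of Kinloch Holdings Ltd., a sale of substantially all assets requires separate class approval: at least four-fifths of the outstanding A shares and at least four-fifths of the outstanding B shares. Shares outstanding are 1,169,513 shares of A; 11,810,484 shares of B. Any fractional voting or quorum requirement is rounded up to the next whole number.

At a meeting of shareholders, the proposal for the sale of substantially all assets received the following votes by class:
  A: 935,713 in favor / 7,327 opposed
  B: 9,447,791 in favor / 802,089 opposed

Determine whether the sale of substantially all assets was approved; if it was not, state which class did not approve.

A: 4/5 of 1169513 = 935610.40, rounded up to 935611; 935,611 required, 935,713 in favor — approved.
B: 4/5 of 11810484 = 9448387.20, rounded up to 9448388; 9,448,388 required, 9,447,791 in favor — not approved.

Not approved — the B shares did not give the required vote.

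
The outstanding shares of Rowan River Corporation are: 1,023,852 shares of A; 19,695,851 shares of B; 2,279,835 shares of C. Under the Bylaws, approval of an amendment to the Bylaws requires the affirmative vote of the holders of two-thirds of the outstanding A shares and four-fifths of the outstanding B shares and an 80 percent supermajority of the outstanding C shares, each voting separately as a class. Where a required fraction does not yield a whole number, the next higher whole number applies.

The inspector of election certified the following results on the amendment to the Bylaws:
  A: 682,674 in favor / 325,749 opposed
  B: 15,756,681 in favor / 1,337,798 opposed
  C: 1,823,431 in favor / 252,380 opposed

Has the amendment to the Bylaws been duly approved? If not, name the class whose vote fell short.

Not approved — the C shares did not give the required vote.

A: 2/3 of 1023852 = 682568; 682,568 required, 682,674 in favor — approved.
B: 4/5 of 19695851 = 15756680.80, rounded up to 15756681; 15,756,681 required, 15,756,681 in favor — approved.
C: 4/5 of 2279835 = 1823868; 1,823,868 required, 1,823,431 in favor — not approved.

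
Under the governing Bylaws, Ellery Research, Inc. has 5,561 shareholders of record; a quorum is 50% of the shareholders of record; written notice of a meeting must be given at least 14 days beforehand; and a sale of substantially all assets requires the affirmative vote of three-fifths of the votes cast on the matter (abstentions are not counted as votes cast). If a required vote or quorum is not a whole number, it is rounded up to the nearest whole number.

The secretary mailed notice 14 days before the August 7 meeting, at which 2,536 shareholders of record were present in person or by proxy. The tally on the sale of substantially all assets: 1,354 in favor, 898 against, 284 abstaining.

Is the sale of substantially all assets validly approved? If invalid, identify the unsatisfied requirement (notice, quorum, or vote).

Invalid — quorum requirement not satisfied.

Notice: 14 days given; 14 required. Satisfied.
Quorum: 50% of 5,561 = 2,780.50, rounded up to 2,781; 2,536 present. Not satisfied.
Vote: requires three-fifths of the votes cast (2,536 − 284 abstaining = 2,252); 3/5 of 2252 = 1351.20, rounded up to 1352, so 1,352 needed; 1,354 in favor. Satisfied.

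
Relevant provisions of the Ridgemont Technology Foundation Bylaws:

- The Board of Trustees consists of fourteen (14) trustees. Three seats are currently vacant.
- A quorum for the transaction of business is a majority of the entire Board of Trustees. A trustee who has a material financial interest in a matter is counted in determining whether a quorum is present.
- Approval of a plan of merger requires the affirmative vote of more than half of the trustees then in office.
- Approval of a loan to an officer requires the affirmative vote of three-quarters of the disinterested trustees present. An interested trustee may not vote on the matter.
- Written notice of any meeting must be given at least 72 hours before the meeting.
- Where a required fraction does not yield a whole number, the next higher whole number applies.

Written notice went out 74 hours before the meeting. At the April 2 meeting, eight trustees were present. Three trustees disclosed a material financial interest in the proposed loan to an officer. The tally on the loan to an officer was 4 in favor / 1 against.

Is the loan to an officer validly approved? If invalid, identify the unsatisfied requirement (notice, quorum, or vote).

Notice: 74 hours given; 72 required (74 ≥ 72). Satisfied.
Quorum: 8 present (interested trustees count toward quorum); quorum is 8. Satisfied.
Vote: the loan to an officer requires three-fourths of the disinterested trustees present (8 − 3 = 5). 3/4 of 5 = 3.75, rounded up to 4, so 4 affirmative votes are needed; 4 voted in favor. Satisfied.

Valid — all requirements satisfied.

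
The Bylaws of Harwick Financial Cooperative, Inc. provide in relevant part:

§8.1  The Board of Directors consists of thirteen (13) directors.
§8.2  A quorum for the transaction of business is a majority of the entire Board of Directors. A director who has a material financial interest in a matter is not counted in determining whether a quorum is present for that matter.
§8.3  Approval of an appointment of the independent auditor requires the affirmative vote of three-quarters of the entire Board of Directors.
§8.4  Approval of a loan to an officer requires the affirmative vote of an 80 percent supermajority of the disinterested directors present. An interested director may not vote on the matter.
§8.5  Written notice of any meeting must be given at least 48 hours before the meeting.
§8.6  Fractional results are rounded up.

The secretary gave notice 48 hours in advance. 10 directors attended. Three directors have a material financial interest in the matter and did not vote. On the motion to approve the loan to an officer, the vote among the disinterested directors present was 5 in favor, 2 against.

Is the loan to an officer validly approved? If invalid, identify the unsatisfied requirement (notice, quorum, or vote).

Notice: 48 hours given; 48 required (48 ≥ 48). Satisfied.
Quorum: 10 present, but the 3 interested directors do not count, leaving 7. Quorum is 7. Satisfied.
Vote: the loan to an officer requires four-fifths of the disinterested directors present (10 − 3 = 7). 4/5 of 7 = 5.60, rounded up to 6, so 6 affirmative votes are needed; 5 voted in favor. Not satisfied.

Invalid — vote requirement not satisfied.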